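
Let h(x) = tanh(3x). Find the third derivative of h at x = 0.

Use the known series and substitute for the argument.
The coefficient of x^3 in the expansion is -9, so h′′′(0) = 3! * (-9) = -54.

-54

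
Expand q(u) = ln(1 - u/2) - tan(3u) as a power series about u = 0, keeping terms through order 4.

-u^4/64 - 217*u^3/24 - u^2/8 - 7*u/2

Expand each term separately and add.
[u^0] = 0;  [u^1] = -7/2;  [u^2] = -1/8;  [u^3] = -217/24;  [u^4] = -1/64.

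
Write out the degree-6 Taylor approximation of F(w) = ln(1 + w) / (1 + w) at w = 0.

-49*w^6/20 + 137*w^5/60 - 25*w^4/12 + 11*w^3/6 - 3*w^2/2 + w

Expand each factor separately, then convolve coefficients.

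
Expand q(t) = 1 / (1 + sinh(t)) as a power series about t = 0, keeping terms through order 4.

4*t^4/3 - 7*t^3/6 + t^2 - t + 1

Expand as Σ (-1)^k u^k with u equal to the inner function's series.
q(0) = 1
q′(0) = -1
q′′(0) = 2
q′′′(0) = -7
q^(4)(0) = 32
The Taylor polynomial is Σ q^(k)(0)/k! · t^k.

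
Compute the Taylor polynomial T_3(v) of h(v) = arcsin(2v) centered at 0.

4*v^3/3 + 2*v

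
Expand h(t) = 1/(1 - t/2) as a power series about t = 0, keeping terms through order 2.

Compute the successive derivatives at the expansion point and divide by k!.
[t^0] = 1;  [t^1] = 1/2;  [t^2] = 1/4.

t^2/4 + t/2 + 1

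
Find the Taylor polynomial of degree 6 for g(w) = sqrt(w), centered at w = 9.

-7*(w - 9)^6/60466176 + 7*(w - 9)^5/5038848 - 5*(w - 9)^4/279936 + (w - 9)^3/3888 - (w - 9)^2/216 + (w - 9)/6 + 3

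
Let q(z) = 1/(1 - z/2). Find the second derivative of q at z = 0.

From the series, [z^2] q = 1/4; multiply by 2! = 2 to get 1/2.

1/2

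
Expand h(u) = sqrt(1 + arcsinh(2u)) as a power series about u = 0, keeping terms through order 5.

Plug the Maclaurin series of the inner function into that of the outer and collect terms.
[u^0] = 1;  [u^1] = 1;  [u^2] = -1/2;  [u^3] = -1/6;  [u^4] = 1/24;  [u^5] = 43/40.

43*u^5/40 + u^4/24 - u^3/6 - u^2/2 + u + 1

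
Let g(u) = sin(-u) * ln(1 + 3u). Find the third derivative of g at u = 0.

Multiply the two series term by term and collect like powers.
The coefficient of u^3 in the expansion is 9/2, so g′′′(0) = 3! * (9/2) = 27.

27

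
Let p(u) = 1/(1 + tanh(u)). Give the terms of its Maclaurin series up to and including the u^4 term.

Substitute the inner expansion into the outer series and collect powers.
[u^0] = 1;  [u^1] = -1;  [u^2] = 1;  [u^3] = -2/3;  [u^4] = 1/3.

u^4/3 - 2*u^3/3 + u^2 - u + 1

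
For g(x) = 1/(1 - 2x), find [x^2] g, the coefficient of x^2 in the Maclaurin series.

Use the known series and substitute for the argument.

4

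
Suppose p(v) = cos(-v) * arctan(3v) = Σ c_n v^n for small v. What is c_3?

Write out both Maclaurin series and multiply, keeping only the needed powers.
p(0) = 0
p′(0) = 3
p′′(0) = 0
p′′′(0) = -63
So c_3 = p′′′(0)/3! = -21/2.

-21/2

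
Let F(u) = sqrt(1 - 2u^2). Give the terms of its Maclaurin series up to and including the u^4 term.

-u^4/2 - u^2 + 1

F(0) = 1
F′(0) = 0
F′′(0) = -2
F′′′(0) = 0
F^(4)(0) = -12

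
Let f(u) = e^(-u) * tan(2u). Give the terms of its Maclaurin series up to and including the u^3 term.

11*u^3/3 - 2*u^2 + 2*u

Write out both Maclaurin series and multiply, keeping only the needed powers.
f(0) = 0
f′(0) = 2
f′′(0) = -4
f′′′(0) = 22
Dividing each by k! gives the coefficients c_0, ..., c_3.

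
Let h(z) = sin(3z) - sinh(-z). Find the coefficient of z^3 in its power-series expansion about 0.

-13/3

Add the two expansions coefficient-wise.
h(0) = 0
h′(0) = 4
h′′(0) = 0
h′′′(0) = -26
Dividing each by k! gives the coefficients c_0, ..., c_3.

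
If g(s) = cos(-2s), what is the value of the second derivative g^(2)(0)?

Use the known series and substitute for the argument.
The coefficient of s^2 in the expansion is -2, so g′′(0) = 2! * (-2) = -4.

-4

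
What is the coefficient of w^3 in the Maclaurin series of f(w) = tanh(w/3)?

f(0) = 0
f′(0) = 1/3
f′′(0) = 0
f′′′(0) = -2/27
Dividing each by k! gives the coefficients c_0, ..., c_3.

-1/81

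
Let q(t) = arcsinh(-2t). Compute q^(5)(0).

-288

Apply the Taylor formula c_k = f^(k)(a)/k!.
The coefficient of t^5 in the expansion is -12/5, so q^(5)(0) = 5! * (-12/5) = -288.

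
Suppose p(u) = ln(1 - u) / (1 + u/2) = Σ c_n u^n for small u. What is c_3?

-1/3

Multiply the two series term by term and collect like powers.
p(0) = 0
p′(0) = -1
p′′(0) = 0
p′′′(0) = -2
The Taylor polynomial is Σ p^(k)(0)/k! · u^k.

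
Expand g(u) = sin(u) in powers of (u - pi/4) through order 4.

Differentiate repeatedly and evaluate at the center.
[(u - pi/4)^0] = sqrt(2)/2;  [(u - pi/4)^1] = sqrt(2)/2;  [(u - pi/4)^2] = -sqrt(2)/4;  [(u - pi/4)^3] = -sqrt(2)/12;  [(u - pi/4)^4] = sqrt(2)/48.

sqrt(2)*(u - pi/4)^4/48 - sqrt(2)*(u - pi/4)^3/12 - sqrt(2)*(u - pi/4)^2/4 + sqrt(2)*(u - pi/4)/2 + sqrt(2)/2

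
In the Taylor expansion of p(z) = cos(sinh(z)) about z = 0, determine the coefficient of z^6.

1/240

Compose series: expand the inner function first, then feed it into the outer expansion.
So c_6 = p^(6)(0)/6! = 1/240.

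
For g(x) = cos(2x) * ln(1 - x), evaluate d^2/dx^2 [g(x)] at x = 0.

-1

Take the Cauchy product of the two expansions.
The coefficient of x^2 in the expansion is -1/2, so g′′(0) = 2! * (-1/2) = -1.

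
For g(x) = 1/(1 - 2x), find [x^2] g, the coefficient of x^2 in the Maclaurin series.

g(0) = 1
g′(0) = 2
g′′(0) = 8
So c_2 = g′′(0)/2! = 4.

4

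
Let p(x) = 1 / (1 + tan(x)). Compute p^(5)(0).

Write 1/(1+u) = 1 - u + u^2 - u^3 + ... and substitute the series for u.
The coefficient of x^5 in the expansion is -32/15, so p^(5)(0) = 5! * (-32/15) = -256.

-256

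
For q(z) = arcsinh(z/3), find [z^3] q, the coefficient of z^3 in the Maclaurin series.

-1/162

[z^0] = 0;  [z^1] = 1/3;  [z^2] = 0;  [z^3] = -1/162.
So c_3 = q′′′(0)/3! = -1/162.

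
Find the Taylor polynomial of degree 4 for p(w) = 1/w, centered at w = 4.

(w - 4)^4/1024 - (w - 4)^3/256 + (w - 4)^2/64 - (w - 4)/16 + 1/4

Use the known series and substitute for the argument.
p(4) = 1/4
p′(4) = -1/16
p′′(4) = 1/32
p′′′(4) = -3/128
p^(4)(4) = 3/128
The Taylor polynomial is Σ p^(k)(4)/k! · (w - 4)^k.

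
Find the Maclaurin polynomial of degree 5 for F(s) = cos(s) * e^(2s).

Multiply the two series term by term and collect like powers.
F(0) = 1
F′(0) = 2
F′′(0) = 3
F′′′(0) = 2
F^(4)(0) = -7
F^(5)(0) = -38
Then c_k = F^(k)(0)/k! gives each Taylor coefficient.

-19*s^5/60 - 7*s^4/24 + s^3/3 + 3*s^2/2 + 2*s + 1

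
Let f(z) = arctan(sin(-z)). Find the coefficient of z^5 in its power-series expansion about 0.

-3/8

Plug the Maclaurin series of the inner function into that of the outer and collect terms.
f(0) = 0
f′(0) = -1
f′′(0) = 0
f′′′(0) = 3
f^(4)(0) = 0
f^(5)(0) = -45
So c_5 = f^(5)(0)/5! = -3/8.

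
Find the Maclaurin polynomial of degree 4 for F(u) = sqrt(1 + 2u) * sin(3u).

-3*u^4 - 6*u^3 + 3*u^2 + 3*u

Take the Cauchy product of the two expansions.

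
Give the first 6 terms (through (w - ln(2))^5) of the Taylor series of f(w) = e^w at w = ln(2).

f(ln(2)) = 2
f′(ln(2)) = 2
f′′(ln(2)) = 2
f′′′(ln(2)) = 2
f^(4)(ln(2)) = 2
f^(5)(ln(2)) = 2

(w - ln(2))^5/60 + (w - ln(2))^4/12 + (w - ln(2))^3/3 + (w - ln(2))^2 + 2*(w - ln(2)) + 2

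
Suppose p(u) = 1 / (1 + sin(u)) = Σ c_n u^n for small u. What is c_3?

Use the geometric series for the reciprocal, then substitute.
p(0) = 1
p′(0) = -1
p′′(0) = 2
p′′′(0) = -5
So c_3 = p′′′(0)/3! = -5/6.

-5/6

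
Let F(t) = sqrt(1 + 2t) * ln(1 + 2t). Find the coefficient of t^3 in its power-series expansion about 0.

-1/3

Write out both Maclaurin series and multiply, keeping only the needed powers.
F(0) = 0
F′(0) = 2
F′′(0) = 0
F′′′(0) = -2
So c_3 = F′′′(0)/3! = -1/3.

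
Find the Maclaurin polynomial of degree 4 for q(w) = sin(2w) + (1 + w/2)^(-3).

Add the two expansions coefficient-wise.

15*w^4/16 - 31*w^3/12 + 3*w^2/2 + w/2 + 1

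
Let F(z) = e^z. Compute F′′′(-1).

e^(-1)

From the series, [(z + 1)^3] F = e^(-1)/6; multiply by 3! = 6 to get e^(-1).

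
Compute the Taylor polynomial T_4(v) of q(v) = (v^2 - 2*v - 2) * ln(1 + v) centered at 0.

Shift and add copies of the series according to the polynomial's terms.
q(0) = 0
q′(0) = -2
q′′(0) = -2
q′′′(0) = 8
q^(4)(0) = -16
Then c_k = q^(k)(0)/k! gives each Taylor coefficient.

-2*v^4/3 + 4*v^3/3 - v^2 - 2*v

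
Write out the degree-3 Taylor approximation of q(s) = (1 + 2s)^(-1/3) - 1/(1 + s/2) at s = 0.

-815*s^3/648 + 23*s^2/36 - s/6

Add the two expansions coefficient-wise.
q(0) = 0
q′(0) = -1/6
q′′(0) = 23/18
q′′′(0) = -815/108
Dividing each by k! gives the coefficients c_0, ..., c_3.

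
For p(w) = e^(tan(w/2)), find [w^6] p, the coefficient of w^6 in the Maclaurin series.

59/15360

Substitute the inner expansion into the outer series and collect powers.
p(0) = 1
p′(0) = 1/2
p′′(0) = 1/4
p′′′(0) = 3/8
p^(4)(0) = 9/16
p^(5)(0) = 37/32
p^(6)(0) = 177/64
So c_6 = p^(6)(0)/6! = 59/15360.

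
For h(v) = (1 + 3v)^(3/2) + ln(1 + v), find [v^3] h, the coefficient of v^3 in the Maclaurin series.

-65/48

Add the two expansions coefficient-wise.
[v^0] = 1;  [v^1] = 11/2;  [v^2] = 23/8;  [v^3] = -65/48.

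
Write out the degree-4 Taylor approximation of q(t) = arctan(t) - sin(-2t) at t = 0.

Expand each term separately and add.
q(0) = 0
q′(0) = 3
q′′(0) = 0
q′′′(0) = -10
q^(4)(0) = 0

-5*t^3/3 + 3*t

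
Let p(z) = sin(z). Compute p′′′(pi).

The coefficient of (z - pi)^3 in the expansion is 1/6, so p′′′(pi) = 3! * (1/6) = 1.

1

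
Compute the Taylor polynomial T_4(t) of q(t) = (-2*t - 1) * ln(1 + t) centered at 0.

-5*t^4/12 + 2*t^3/3 - 3*t^2/2 - t

Distribute the polynomial across the series and collect like powers.
q(0) = 0
q′(0) = -1
q′′(0) = -3
q′′′(0) = 4
q^(4)(0) = -10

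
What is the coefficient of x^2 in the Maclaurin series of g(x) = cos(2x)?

c_2 = g′′(0)/2! = -2.

-2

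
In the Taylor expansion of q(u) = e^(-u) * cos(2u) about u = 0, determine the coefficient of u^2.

Write out both Maclaurin series and multiply, keeping only the needed powers.

-3/2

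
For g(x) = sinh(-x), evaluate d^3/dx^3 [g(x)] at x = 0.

-1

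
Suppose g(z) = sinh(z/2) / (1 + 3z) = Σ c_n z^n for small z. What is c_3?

Take the Cauchy product of the two expansions.
g(0) = 0
g′(0) = 1/2
g′′(0) = -3
g′′′(0) = 217/8
So c_3 = g′′′(0)/3! = 217/48.

217/48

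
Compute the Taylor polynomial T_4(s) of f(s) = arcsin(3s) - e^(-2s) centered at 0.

Combine the two series term by term.
[s^0] = -1;  [s^1] = 5;  [s^2] = -2;  [s^3] = 35/6;  [s^4] = -2/3.

-2*s^4/3 + 35*s^3/6 - 2*s^2 + 5*s - 1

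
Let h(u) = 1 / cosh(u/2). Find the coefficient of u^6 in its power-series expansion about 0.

-61/46080

Divide the numerator series by the denominator series (power-series long division).
[u^0] = 1;  [u^1] = 0;  [u^2] = -1/8;  [u^3] = 0;  [u^4] = 5/384;  [u^5] = 0;  [u^6] = -61/46080.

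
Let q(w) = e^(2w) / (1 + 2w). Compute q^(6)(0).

16960

Write out both Maclaurin series and multiply, keeping only the needed powers.
The coefficient of w^6 in the expansion is 212/9, so q^(6)(0) = 6! * (212/9) = 16960.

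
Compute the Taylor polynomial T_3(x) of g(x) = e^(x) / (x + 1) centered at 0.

Multiply the numerator's expansion by the denominator's geometric series.
g(0) = 1
g′(0) = 0
g′′(0) = 1
g′′′(0) = -2
Dividing each by k! gives the coefficients c_0, ..., c_3.

-x^3/3 + x^2/2 + 1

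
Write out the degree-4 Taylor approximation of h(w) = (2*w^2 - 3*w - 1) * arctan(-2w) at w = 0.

Shift and add copies of the series according to the polynomial's terms.
h(0) = 0
h′(0) = 2
h′′(0) = 12
h′′′(0) = -40
h^(4)(0) = -192

-8*w^4 - 20*w^3/3 + 6*w^2 + 2*w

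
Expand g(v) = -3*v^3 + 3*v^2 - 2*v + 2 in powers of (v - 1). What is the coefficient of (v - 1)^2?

-6

Differentiate repeatedly and evaluate at the center.
g(1) = 0
g′(1) = -5
g′′(1) = -12
So c_2 = g′′(1)/2! = -6.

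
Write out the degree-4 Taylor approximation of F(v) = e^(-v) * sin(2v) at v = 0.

Write out both Maclaurin series and multiply, keeping only the needed powers.
F(0) = 0
F′(0) = 2
F′′(0) = -4
F′′′(0) = -2
F^(4)(0) = 24
Dividing each by k! gives the coefficients c_0, ..., c_4.

v^4 - v^3/3 - 2*v^2 + 2*v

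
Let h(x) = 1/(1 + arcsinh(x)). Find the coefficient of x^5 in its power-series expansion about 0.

Compose series: expand the inner function first, then feed it into the outer expansion.
h(0) = 1
h′(0) = -1
h′′(0) = 2
h′′′(0) = -5
h^(4)(0) = 16
h^(5)(0) = -69
So c_5 = h^(5)(0)/5! = -23/40.

-23/40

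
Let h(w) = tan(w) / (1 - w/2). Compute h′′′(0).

7/2

Write out both Maclaurin series and multiply, keeping only the needed powers.
From the series, [w^3] h = 7/12; multiply by 3! = 6 to get 7/2.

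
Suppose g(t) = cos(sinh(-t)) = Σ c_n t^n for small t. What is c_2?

Plug the Maclaurin series of the inner function into that of the outer and collect terms.
[t^0] = 1;  [t^1] = 0;  [t^2] = -1/2.

-1/2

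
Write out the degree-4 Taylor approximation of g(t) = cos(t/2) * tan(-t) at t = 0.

Expand each factor separately, then convolve coefficients.
g(0) = 0
g′(0) = -1
g′′(0) = 0
g′′′(0) = -5/4
g^(4)(0) = 0
Dividing each by k! gives the coefficients c_0, ..., c_4.

-5*t^3/24 - t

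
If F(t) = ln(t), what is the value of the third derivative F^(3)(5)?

2/125

The coefficient of (t - 5)^3 in the expansion is 1/375, so F′′′(5) = 3! * (1/375) = 2/125.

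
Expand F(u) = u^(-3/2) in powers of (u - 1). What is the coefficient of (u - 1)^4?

Differentiate repeatedly and evaluate at the center.
F(1) = 1
F′(1) = -3/2
F′′(1) = 15/4
F′′′(1) = -105/8
F^(4)(1) = 945/16

315/128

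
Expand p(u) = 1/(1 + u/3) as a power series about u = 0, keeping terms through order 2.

u^2/9 - u/3 + 1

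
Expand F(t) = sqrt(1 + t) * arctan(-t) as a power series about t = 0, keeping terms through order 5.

-389*t^5/1920 + 5*t^4/48 + 11*t^3/24 - t^2/2 - t

Multiply the two series term by term and collect like powers.
[t^0] = 0;  [t^1] = -1;  [t^2] = -1/2;  [t^3] = 11/24;  [t^4] = 5/48;  [t^5] = -389/1920.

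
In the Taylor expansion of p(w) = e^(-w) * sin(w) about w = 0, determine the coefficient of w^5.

-1/30

Expand each factor separately, then convolve coefficients.
p(0) = 0
p′(0) = 1
p′′(0) = -2
p′′′(0) = 2
p^(4)(0) = 0
p^(5)(0) = -4
So c_5 = p^(5)(0)/5! = -1/30.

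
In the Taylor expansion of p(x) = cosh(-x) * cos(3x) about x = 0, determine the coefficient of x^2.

-4

Take the Cauchy product of the two expansions.
p(0) = 1
p′(0) = 0
p′′(0) = -8
Then c_k = p^(k)(0)/k! gives each Taylor coefficient.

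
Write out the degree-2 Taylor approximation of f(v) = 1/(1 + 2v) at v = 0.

4*v^2 - 2*v + 1

Apply the Taylor formula c_k = f^(k)(a)/k!.
[v^0] = 1;  [v^1] = -2;  [v^2] = 4.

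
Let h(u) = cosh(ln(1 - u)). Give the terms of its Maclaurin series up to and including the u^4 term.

Let u equal the inner series; expand the outer function in u and truncate.
[u^0] = 1;  [u^1] = 0;  [u^2] = 1/2;  [u^3] = 1/2;  [u^4] = 1/2.

u^4/2 + u^3/2 + u^2/2 + 1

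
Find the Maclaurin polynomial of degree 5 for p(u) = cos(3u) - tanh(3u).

Add the two expansions coefficient-wise.
p(0) = 1
p′(0) = -3
p′′(0) = -9
p′′′(0) = 54
p^(4)(0) = 81
p^(5)(0) = -3888
Dividing each by k! gives the coefficients c_0, ..., c_5.

-162*u^5/5 + 27*u^4/8 + 9*u^3 - 9*u^2/2 - 3*u + 1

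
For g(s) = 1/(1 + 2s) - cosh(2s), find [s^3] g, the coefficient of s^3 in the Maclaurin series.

Combine the two series term by term.

-8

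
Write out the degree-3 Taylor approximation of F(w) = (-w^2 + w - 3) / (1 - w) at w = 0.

-3*w^3 - 3*w^2 - 2*w - 3

Distribute the polynomial across the series and collect like powers.
F(0) = -3
F′(0) = -2
F′′(0) = -6
F′′′(0) = -18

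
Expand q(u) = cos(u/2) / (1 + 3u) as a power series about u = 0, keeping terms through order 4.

30673*u^4/384 - 213*u^3/8 + 71*u^2/8 - 3*u + 1

Write out both Maclaurin series and multiply, keeping only the needed powers.
q(0) = 1
q′(0) = -3
q′′(0) = 71/4
q′′′(0) = -639/4
q^(4)(0) = 30673/16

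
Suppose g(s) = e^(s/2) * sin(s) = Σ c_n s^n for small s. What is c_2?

1/2

Take the Cauchy product of the two expansions.
g(0) = 0
g′(0) = 1
g′′(0) = 1
Then c_k = g^(k)(0)/k! gives each Taylor coefficient.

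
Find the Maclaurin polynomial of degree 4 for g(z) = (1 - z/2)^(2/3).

Compute the successive derivatives at the expansion point and divide by k!.
g(0) = 1
g′(0) = -1/3
g′′(0) = -1/18
g′′′(0) = -1/27
g^(4)(0) = -7/162
Then c_k = g^(k)(0)/k! gives each Taylor coefficient.

-7*z^4/3888 - z^3/162 - z^2/36 - z/3 + 1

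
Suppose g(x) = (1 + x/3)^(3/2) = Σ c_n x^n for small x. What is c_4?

1/3456

Apply the Taylor formula c_k = f^(k)(a)/k!.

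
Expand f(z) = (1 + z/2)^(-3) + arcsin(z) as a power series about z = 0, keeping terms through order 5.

-93*z^5/160 + 15*z^4/16 - 13*z^3/12 + 3*z^2/2 - z/2 + 1

Add the two expansions coefficient-wise.
f(0) = 1
f′(0) = -1/2
f′′(0) = 3
f′′′(0) = -13/2
f^(4)(0) = 45/2
f^(5)(0) = -279/4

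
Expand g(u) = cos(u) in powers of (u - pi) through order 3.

(u - pi)^2/2 - 1

[(u - pi)^0] = -1;  [(u - pi)^1] = 0;  [(u - pi)^2] = 1/2;  [(u - pi)^3] = 0.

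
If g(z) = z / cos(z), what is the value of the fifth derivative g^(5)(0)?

Invert the denominator's series and multiply.
The coefficient of z^5 in the expansion is 5/24, so g^(5)(0) = 5! * (5/24) = 25.

25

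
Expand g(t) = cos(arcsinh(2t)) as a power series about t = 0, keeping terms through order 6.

Let u equal the inner series; expand the outer function in u and truncate.

-68*t^6/9 + 10*t^4/3 - 2*t^2 + 1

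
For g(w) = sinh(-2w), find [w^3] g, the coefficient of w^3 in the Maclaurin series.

g(0) = 0
g′(0) = -2
g′′(0) = 0
g′′′(0) = -8
So c_3 = g′′′(0)/3! = -4/3.

-4/3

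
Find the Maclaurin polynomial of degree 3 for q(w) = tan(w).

w^3/3 + w

Differentiate repeatedly and evaluate at the center.
[w^0] = 0;  [w^1] = 1;  [w^2] = 0;  [w^3] = 1/3.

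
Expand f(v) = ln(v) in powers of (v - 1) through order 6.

Compute the successive derivatives at the expansion point and divide by k!.
f(1) = 0
f′(1) = 1
f′′(1) = -1
f′′′(1) = 2
f^(4)(1) = -6
f^(5)(1) = 24
f^(6)(1) = -120
The Taylor polynomial is Σ f^(k)(1)/k! · (v - 1)^k.

-(v - 1)^6/6 + (v - 1)^5/5 - (v - 1)^4/4 + (v - 1)^3/3 - (v - 1)^2/2 + (v - 1)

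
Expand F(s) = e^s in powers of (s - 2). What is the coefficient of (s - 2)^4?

e^(2)/24

Compute the successive derivatives at the expansion point and divide by k!.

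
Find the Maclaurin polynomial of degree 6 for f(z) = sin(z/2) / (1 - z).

1841*z^6/3840 + 1841*z^5/3840 + 23*z^4/48 + 23*z^3/48 + z^2/2 + z/2

Expand each factor separately, then convolve coefficients.
f(0) = 0
f′(0) = 1/2
f′′(0) = 1
f′′′(0) = 23/8
f^(4)(0) = 23/2
f^(5)(0) = 1841/32
f^(6)(0) = 5523/16
Then c_k = f^(k)(0)/k! gives each Taylor coefficient.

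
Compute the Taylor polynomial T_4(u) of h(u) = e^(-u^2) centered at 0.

[u^0] = 1;  [u^1] = 0;  [u^2] = -1;  [u^3] = 0;  [u^4] = 1/2.

u^4/2 - u^2 + 1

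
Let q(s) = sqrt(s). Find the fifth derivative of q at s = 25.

21/12500000

Apply the Taylor formula c_k = f^(k)(a)/k!.
From the series, [(s - 25)^5] q = 7/500000000; multiply by 5! = 120 to get 21/12500000.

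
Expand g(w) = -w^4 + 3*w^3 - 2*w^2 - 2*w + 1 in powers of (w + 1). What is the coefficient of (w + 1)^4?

g(-1) = -3
g′(-1) = 15
g′′(-1) = -34
g′′′(-1) = 42
g^(4)(-1) = -24

-1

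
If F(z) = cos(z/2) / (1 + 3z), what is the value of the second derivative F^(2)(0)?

Expand each factor separately, then convolve coefficients.
The coefficient of z^2 in the expansion is 71/8, so F′′(0) = 2! * (71/8) = 71/4.

71/4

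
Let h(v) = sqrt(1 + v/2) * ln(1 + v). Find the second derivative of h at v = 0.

-1/2

Expand each factor separately, then convolve coefficients.
From the series, [v^2] h = -1/4; multiply by 2! = 2 to get -1/2.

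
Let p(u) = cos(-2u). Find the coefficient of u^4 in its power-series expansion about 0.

p(0) = 1
p′(0) = 0
p′′(0) = -4
p′′′(0) = 0
p^(4)(0) = 16

2/3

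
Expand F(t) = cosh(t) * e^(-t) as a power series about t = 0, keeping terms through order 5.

Expand each factor separately, then convolve coefficients.

-2*t^5/15 + t^4/3 - 2*t^3/3 + t^2 - t + 1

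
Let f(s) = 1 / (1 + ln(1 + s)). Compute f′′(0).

3

Expand as Σ (-1)^k u^k with u equal to the inner function's series.
The coefficient of s^2 in the expansion is 3/2, so f′′(0) = 2! * (3/2) = 3.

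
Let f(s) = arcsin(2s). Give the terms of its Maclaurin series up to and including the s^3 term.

[s^0] = 0;  [s^1] = 2;  [s^2] = 0;  [s^3] = 4/3.

4*s^3/3 + 2*s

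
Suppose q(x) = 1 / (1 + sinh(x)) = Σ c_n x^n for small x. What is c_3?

Write 1/(1+u) = 1 - u + u^2 - u^3 + ... and substitute the series for u.
[x^0] = 1;  [x^1] = -1;  [x^2] = 1;  [x^3] = -7/6.

-7/6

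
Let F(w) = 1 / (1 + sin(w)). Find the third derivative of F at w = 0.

Use the geometric series for the reciprocal, then substitute.
From the series, [w^3] F = -5/6; multiply by 3! = 6 to get -5.

-5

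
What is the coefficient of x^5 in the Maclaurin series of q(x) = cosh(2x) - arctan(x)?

-1/5

Expand each term separately and add.
q(0) = 1
q′(0) = -1
q′′(0) = 4
q′′′(0) = 2
q^(4)(0) = 16
q^(5)(0) = -24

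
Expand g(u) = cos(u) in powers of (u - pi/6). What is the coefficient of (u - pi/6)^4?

g(pi/6) = sqrt(3)/2
g′(pi/6) = -1/2
g′′(pi/6) = -sqrt(3)/2
g′′′(pi/6) = 1/2
g^(4)(pi/6) = sqrt(3)/2
So c_4 = g^(4)(pi/6)/4! = sqrt(3)/48.

sqrt(3)/48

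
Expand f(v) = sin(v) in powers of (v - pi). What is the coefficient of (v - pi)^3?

f(pi) = 0
f′(pi) = -1
f′′(pi) = 0
f′′′(pi) = 1
The Taylor polynomial is Σ f^(k)(pi)/k! · (v - pi)^k.

1/6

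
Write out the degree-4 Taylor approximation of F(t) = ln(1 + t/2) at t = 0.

F(0) = 0
F′(0) = 1/2
F′′(0) = -1/4
F′′′(0) = 1/4
F^(4)(0) = -3/8
Dividing each by k! gives the coefficients c_0, ..., c_4.

-t^4/64 + t^3/24 - t^2/8 + t/2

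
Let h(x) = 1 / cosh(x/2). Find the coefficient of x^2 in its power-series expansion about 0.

-1/8

Divide the numerator series by the denominator series (power-series long division).
h(0) = 1
h′(0) = 0
h′′(0) = -1/4
The Taylor polynomial is Σ h^(k)(0)/k! · x^k.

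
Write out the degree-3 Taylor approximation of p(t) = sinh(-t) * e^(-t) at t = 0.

Expand each factor separately, then convolve coefficients.

-2*t^3/3 + t^2 - t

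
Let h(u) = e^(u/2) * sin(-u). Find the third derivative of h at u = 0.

Write out both Maclaurin series and multiply, keeping only the needed powers.
From the series, [u^3] h = 1/24; multiply by 3! = 6 to get 1/4.

1/4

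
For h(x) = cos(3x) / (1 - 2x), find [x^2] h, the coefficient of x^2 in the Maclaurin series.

-1/2

Write out both Maclaurin series and multiply, keeping only the needed powers.
h(0) = 1
h′(0) = 2
h′′(0) = -1
Then c_k = h^(k)(0)/k! gives each Taylor coefficient.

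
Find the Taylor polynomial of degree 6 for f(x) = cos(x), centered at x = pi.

(x - pi)^6/720 - (x - pi)^4/24 + (x - pi)^2/2 - 1

Use the known series and substitute for the argument.
f(pi) = -1
f′(pi) = 0
f′′(pi) = 1
f′′′(pi) = 0
f^(4)(pi) = -1
f^(5)(pi) = 0
f^(6)(pi) = 1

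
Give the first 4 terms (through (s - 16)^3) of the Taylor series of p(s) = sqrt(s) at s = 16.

[(s - 16)^0] = 4;  [(s - 16)^1] = 1/8;  [(s - 16)^2] = -1/512;  [(s - 16)^3] = 1/16384.

(s - 16)^3/16384 - (s - 16)^2/512 + (s - 16)/8 + 4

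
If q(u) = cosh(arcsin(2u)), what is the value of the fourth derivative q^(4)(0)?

Let u equal the inner series; expand the outer function in u and truncate.
The coefficient of u^4 in the expansion is 10/3, so q^(4)(0) = 4! * (10/3) = 80.

80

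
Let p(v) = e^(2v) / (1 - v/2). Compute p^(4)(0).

103/2

Take the Cauchy product of the two expansions.
The coefficient of v^4 in the expansion is 103/48, so p^(4)(0) = 4! * (103/48) = 103/2.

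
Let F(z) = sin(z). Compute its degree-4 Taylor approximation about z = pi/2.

F(pi/2) = 1
F′(pi/2) = 0
F′′(pi/2) = -1
F′′′(pi/2) = 0
F^(4)(pi/2) = 1
Dividing each by k! gives the coefficients c_0, ..., c_4.

(z - pi/2)^4/24 - (z - pi/2)^2/2 + 1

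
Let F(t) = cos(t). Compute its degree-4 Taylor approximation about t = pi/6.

F(pi/6) = sqrt(3)/2
F′(pi/6) = -1/2
F′′(pi/6) = -sqrt(3)/2
F′′′(pi/6) = 1/2
F^(4)(pi/6) = sqrt(3)/2

sqrt(3)*(t - pi/6)^4/48 + (t - pi/6)^3/12 - sqrt(3)*(t - pi/6)^2/4 - (t - pi/6)/2 + sqrt(3)/2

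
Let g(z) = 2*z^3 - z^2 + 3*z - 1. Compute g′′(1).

10

The coefficient of (z - 1)^2 in the expansion is 5, so g′′(1) = 2! * (5) = 10.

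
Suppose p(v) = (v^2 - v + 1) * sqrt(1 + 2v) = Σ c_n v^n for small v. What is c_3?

Multiply each power in the prefactor through the base expansion.
[v^0] = 1;  [v^1] = 0;  [v^2] = -1/2;  [v^3] = 2.

2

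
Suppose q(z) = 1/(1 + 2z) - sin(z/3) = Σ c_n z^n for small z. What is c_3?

-1295/162

Expand each term separately and add.
q(0) = 1
q′(0) = -7/3
q′′(0) = 8
q′′′(0) = -1295/27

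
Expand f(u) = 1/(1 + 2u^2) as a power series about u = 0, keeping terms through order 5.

4*u^4 - 2*u^2 + 1

[u^0] = 1;  [u^1] = 0;  [u^2] = -2;  [u^3] = 0;  [u^4] = 4;  [u^5] = 0.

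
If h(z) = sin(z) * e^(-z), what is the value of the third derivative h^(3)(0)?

2

Multiply the two series term by term and collect like powers.
The coefficient of z^3 in the expansion is 1/3, so h′′′(0) = 3! * (1/3) = 2.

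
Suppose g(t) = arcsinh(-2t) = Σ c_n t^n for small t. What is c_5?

Differentiate repeatedly and evaluate at the center.
So c_5 = g^(5)(0)/5! = -12/5.

-12/5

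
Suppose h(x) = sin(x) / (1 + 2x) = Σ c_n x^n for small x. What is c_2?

Multiply the two series term by term and collect like powers.
h(0) = 0
h′(0) = 1
h′′(0) = -4
So c_2 = h′′(0)/2! = -2.

-2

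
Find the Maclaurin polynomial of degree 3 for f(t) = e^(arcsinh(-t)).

Compose series: expand the inner function first, then feed it into the outer expansion.
f(0) = 1
f′(0) = -1
f′′(0) = 1
f′′′(0) = 0
The Taylor polynomial is Σ f^(k)(0)/k! · t^k.

t^2/2 - t + 1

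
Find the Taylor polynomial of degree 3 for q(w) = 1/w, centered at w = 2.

q(2) = 1/2
q′(2) = -1/4
q′′(2) = 1/4
q′′′(2) = -3/8

-(w - 2)^3/16 + (w - 2)^2/8 - (w - 2)/4 + 1/2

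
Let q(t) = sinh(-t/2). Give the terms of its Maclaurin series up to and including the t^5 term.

-t^5/3840 - t^3/48 - t/2

Differentiate repeatedly and evaluate at the center.
q(0) = 0
q′(0) = -1/2
q′′(0) = 0
q′′′(0) = -1/8
q^(4)(0) = 0
q^(5)(0) = -1/32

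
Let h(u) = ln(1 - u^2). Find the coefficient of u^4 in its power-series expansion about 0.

h(0) = 0
h′(0) = 0
h′′(0) = -2
h′′′(0) = 0
h^(4)(0) = -12
Dividing each by k! gives the coefficients c_0, ..., c_4.

-1/2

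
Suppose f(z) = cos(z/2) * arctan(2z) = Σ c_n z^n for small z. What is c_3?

Expand each factor separately, then convolve coefficients.
f(0) = 0
f′(0) = 2
f′′(0) = 0
f′′′(0) = -35/2
The Taylor polynomial is Σ f^(k)(0)/k! · z^k.

-35/12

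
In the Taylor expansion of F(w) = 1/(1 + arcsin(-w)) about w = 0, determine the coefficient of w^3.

7/6

Plug the Maclaurin series of the inner function into that of the outer and collect terms.
F(0) = 1
F′(0) = 1
F′′(0) = 2
F′′′(0) = 7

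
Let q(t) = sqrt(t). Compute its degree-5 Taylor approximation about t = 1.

7*(t - 1)^5/256 - 5*(t - 1)^4/128 + (t - 1)^3/16 - (t - 1)^2/8 + (t - 1)/2 + 1

Apply the Taylor formula c_k = f^(k)(a)/k!.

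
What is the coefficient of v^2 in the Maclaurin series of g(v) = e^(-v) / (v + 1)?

5/2

Use 1/(1 - r) = Σ r^k on the denominator, then take the Cauchy product.
[v^0] = 1;  [v^1] = -2;  [v^2] = 5/2.
So c_2 = g′′(0)/2! = 5/2.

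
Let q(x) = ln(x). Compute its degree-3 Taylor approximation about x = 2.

(x - 2)^3/24 - (x - 2)^2/8 + (x - 2)/2 + ln(2)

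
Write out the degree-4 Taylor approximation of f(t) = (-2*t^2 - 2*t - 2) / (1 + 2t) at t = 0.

Shift and add copies of the series according to the polynomial's terms.
[t^0] = -2;  [t^1] = 2;  [t^2] = -6;  [t^3] = 12;  [t^4] = -24.

-24*t^4 + 12*t^3 - 6*t^2 + 2*t - 2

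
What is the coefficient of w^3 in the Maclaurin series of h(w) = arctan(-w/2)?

1/24

h(0) = 0
h′(0) = -1/2
h′′(0) = 0
h′′′(0) = 1/4
Dividing each by k! gives the coefficients c_0, ..., c_3.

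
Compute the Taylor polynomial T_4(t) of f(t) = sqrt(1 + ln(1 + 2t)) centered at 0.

-143*t^4/24 + 17*t^3/6 - 3*t^2/2 + t + 1

Let u equal the inner series; expand the outer function in u and truncate.
f(0) = 1
f′(0) = 1
f′′(0) = -3
f′′′(0) = 17
f^(4)(0) = -143
Dividing each by k! gives the coefficients c_0, ..., c_4.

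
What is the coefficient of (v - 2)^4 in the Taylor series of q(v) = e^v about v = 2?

[(v - 2)^0] = e^(2);  [(v - 2)^1] = e^(2);  [(v - 2)^2] = e^(2)/2;  [(v - 2)^3] = e^(2)/6;  [(v - 2)^4] = e^(2)/24.
So c_4 = q^(4)(2)/4! = e^(2)/24.

e^(2)/24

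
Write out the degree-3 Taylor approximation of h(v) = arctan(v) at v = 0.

Apply the Taylor formula c_k = f^(k)(a)/k!.
h(0) = 0
h′(0) = 1
h′′(0) = 0
h′′′(0) = -2

-v^3/3 + v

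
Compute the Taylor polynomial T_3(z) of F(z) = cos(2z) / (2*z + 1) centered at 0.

-4*z^3 + 2*z^2 - 2*z + 1

Expand 1/(denominator) as a geometric series and multiply by the numerator's series.
F(0) = 1
F′(0) = -2
F′′(0) = 4
F′′′(0) = -24
Dividing each by k! gives the coefficients c_0, ..., c_3.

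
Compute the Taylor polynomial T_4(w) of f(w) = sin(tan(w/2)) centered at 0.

w^3/48 + w/2

Compose series: expand the inner function first, then feed it into the outer expansion.
[w^0] = 0;  [w^1] = 1/2;  [w^2] = 0;  [w^3] = 1/48;  [w^4] = 0.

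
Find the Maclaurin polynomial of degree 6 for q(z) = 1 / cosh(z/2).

Write the quotient as an unknown series and match coefficients against numerator = denominator · series.
q(0) = 1
q′(0) = 0
q′′(0) = -1/4
q′′′(0) = 0
q^(4)(0) = 5/16
q^(5)(0) = 0
q^(6)(0) = -61/64

-61*z^6/46080 + 5*z^4/384 - z^2/8 + 1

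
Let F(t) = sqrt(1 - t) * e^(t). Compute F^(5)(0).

Expand each factor separately, then convolve coefficients.
The coefficient of t^5 in the expansion is -503/3840, so F^(5)(0) = 5! * (-503/3840) = -503/32.

-503/32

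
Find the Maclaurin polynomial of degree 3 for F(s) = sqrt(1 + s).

s^3/16 - s^2/8 + s/2 + 1

Apply the Taylor formula c_k = f^(k)(a)/k!.
F(0) = 1
F′(0) = 1/2
F′′(0) = -1/4
F′′′(0) = 3/8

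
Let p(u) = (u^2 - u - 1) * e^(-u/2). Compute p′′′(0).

Multiply each power in the prefactor through the base expansion.
The coefficient of u^3 in the expansion is -29/48, so p′′′(0) = 3! * (-29/48) = -29/8.

-29/8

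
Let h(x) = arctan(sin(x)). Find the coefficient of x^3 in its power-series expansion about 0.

-1/2

Compose series: expand the inner function first, then feed it into the outer expansion.
[x^0] = 0;  [x^1] = 1;  [x^2] = 0;  [x^3] = -1/2.
So c_3 = h′′′(0)/3! = -1/2.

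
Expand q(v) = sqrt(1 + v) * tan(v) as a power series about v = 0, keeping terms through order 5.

101*v^5/1920 + 11*v^4/48 + 5*v^3/24 + v^2/2 + v

Take the Cauchy product of the two expansions.
q(0) = 0
q′(0) = 1
q′′(0) = 1
q′′′(0) = 5/4
q^(4)(0) = 11/2
q^(5)(0) = 101/16
The Taylor polynomial is Σ q^(k)(0)/k! · v^k.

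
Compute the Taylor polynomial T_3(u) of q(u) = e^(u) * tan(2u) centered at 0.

11*u^3/3 + 2*u^2 + 2*u

Multiply the two series term by term and collect like powers.
[u^0] = 0;  [u^1] = 2;  [u^2] = 2;  [u^3] = 11/3.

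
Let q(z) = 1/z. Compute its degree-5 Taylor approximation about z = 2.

-(z - 2)^5/64 + (z - 2)^4/32 - (z - 2)^3/16 + (z - 2)^2/8 - (z - 2)/4 + 1/2

q(2) = 1/2
q′(2) = -1/4
q′′(2) = 1/4
q′′′(2) = -3/8
q^(4)(2) = 3/4
q^(5)(2) = -15/8
Then c_k = q^(k)(2)/k! gives each Taylor coefficient.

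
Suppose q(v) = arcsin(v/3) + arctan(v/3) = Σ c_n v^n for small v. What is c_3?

-1/162

Expand each term separately and add.
q(0) = 0
q′(0) = 2/3
q′′(0) = 0
q′′′(0) = -1/27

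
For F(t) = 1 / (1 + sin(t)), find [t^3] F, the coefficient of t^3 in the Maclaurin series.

-5/6

Write 1/(1+u) = 1 - u + u^2 - u^3 + ... and substitute the series for u.
F(0) = 1
F′(0) = -1
F′′(0) = 2
F′′′(0) = -5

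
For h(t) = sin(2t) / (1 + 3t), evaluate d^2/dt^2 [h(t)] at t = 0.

Write out both Maclaurin series and multiply, keeping only the needed powers.
The coefficient of t^2 in the expansion is -6, so h′′(0) = 2! * (-6) = -12.

-12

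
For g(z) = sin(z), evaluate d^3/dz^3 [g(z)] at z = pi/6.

The coefficient of (z - pi/6)^3 in the expansion is -sqrt(3)/12, so g′′′(pi/6) = 3! * (-sqrt(3)/12) = -sqrt(3)/2.

-sqrt(3)/2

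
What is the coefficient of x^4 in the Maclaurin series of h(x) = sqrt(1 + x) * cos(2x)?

337/384

Expand each factor separately, then convolve coefficients.
[x^0] = 1;  [x^1] = 1/2;  [x^2] = -17/8;  [x^3] = -15/16;  [x^4] = 337/384.
So c_4 = h^(4)(0)/4! = 337/384.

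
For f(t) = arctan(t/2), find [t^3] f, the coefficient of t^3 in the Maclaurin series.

Use the known series and substitute for the argument.
f(0) = 0
f′(0) = 1/2
f′′(0) = 0
f′′′(0) = -1/4

-1/24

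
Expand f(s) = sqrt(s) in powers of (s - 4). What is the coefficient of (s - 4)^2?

-1/64

Differentiate repeatedly and evaluate at the center.
f(4) = 2
f′(4) = 1/4
f′′(4) = -1/32
Then c_k = f^(k)(4)/k! gives each Taylor coefficient.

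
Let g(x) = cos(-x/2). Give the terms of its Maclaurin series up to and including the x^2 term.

[x^0] = 1;  [x^1] = 0;  [x^2] = -1/8.

1 - x^2/8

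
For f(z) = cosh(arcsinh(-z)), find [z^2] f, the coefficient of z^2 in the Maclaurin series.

Plug the Maclaurin series of the inner function into that of the outer and collect terms.
f(0) = 1
f′(0) = 0
f′′(0) = 1
So c_2 = f′′(0)/2! = 1/2.

1/2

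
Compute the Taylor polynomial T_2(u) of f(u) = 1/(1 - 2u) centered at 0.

4*u^2 + 2*u + 1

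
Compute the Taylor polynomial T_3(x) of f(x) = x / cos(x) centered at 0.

x^3/2 + x

Write the quotient as an unknown series and match coefficients against numerator = denominator · series.
[x^0] = 0;  [x^1] = 1;  [x^2] = 0;  [x^3] = 1/2.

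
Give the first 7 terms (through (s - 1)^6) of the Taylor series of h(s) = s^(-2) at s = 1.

7*(s - 1)^6 - 6*(s - 1)^5 + 5*(s - 1)^4 - 4*(s - 1)^3 + 3*(s - 1)^2 - 2*(s - 1) + 1

[(s - 1)^0] = 1;  [(s - 1)^1] = -2;  [(s - 1)^2] = 3;  [(s - 1)^3] = -4;  [(s - 1)^4] = 5;  [(s - 1)^5] = -6;  [(s - 1)^6] = 7.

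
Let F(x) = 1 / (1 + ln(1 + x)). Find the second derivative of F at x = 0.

Use the geometric series for the reciprocal, then substitute.
The coefficient of x^2 in the expansion is 3/2, so F′′(0) = 2! * (3/2) = 3.

3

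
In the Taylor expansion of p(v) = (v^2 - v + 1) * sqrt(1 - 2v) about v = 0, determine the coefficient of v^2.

Distribute the polynomial across the series and collect like powers.
p(0) = 1
p′(0) = -2
p′′(0) = 3
The Taylor polynomial is Σ p^(k)(0)/k! · v^k.

3/2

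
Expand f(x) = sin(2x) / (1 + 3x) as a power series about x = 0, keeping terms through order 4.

Write out both Maclaurin series and multiply, keeping only the needed powers.
f(0) = 0
f′(0) = 2
f′′(0) = -12
f′′′(0) = 100
f^(4)(0) = -1200

-50*x^4 + 50*x^3/3 - 6*x^2 + 2*x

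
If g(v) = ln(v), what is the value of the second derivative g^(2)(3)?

-1/9

From the series, [(v - 3)^2] g = -1/18; multiply by 2! = 2 to get -1/9.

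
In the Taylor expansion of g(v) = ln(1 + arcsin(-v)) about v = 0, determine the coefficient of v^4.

Plug the Maclaurin series of the inner function into that of the outer and collect terms.
[v^0] = 0;  [v^1] = -1;  [v^2] = -1/2;  [v^3] = -1/2;  [v^4] = -5/12.

-5/12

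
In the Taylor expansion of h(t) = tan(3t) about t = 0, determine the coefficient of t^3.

h(0) = 0
h′(0) = 3
h′′(0) = 0
h′′′(0) = 54
So c_3 = h′′′(0)/3! = 9.

9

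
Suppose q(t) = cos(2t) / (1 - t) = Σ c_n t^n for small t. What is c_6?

Expand 1/(denominator) as a geometric series and multiply by the numerator's series.
q(0) = 1
q′(0) = 1
q′′(0) = -2
q′′′(0) = -6
q^(4)(0) = -8
q^(5)(0) = -40
q^(6)(0) = -304
So c_6 = q^(6)(0)/6! = -19/45.

-19/45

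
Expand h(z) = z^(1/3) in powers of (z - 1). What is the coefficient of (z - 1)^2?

h(1) = 1
h′(1) = 1/3
h′′(1) = -2/9

-1/9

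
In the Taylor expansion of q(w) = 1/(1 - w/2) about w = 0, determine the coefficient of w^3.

q(0) = 1
q′(0) = 1/2
q′′(0) = 1/2
q′′′(0) = 3/4
So c_3 = q′′′(0)/3! = 1/8.

1/8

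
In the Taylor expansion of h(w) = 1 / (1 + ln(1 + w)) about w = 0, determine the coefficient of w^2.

3/2

Use the geometric series for the reciprocal, then substitute.
h(0) = 1
h′(0) = -1
h′′(0) = 3
So c_2 = h′′(0)/2! = 3/2.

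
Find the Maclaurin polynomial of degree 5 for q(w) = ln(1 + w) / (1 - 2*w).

Use 1/(1 - r) = Σ r^k on the denominator, then take the Cauchy product.

391*w^5/30 + 77*w^4/12 + 10*w^3/3 + 3*w^2/2 + w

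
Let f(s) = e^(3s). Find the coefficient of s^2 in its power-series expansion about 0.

[s^0] = 1;  [s^1] = 3;  [s^2] = 9/2.

9/2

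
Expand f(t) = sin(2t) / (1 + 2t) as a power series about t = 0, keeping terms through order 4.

Write out both Maclaurin series and multiply, keeping only the needed powers.
f(0) = 0
f′(0) = 2
f′′(0) = -8
f′′′(0) = 40
f^(4)(0) = -320
Then c_k = f^(k)(0)/k! gives each Taylor coefficient.

-40*t^4/3 + 20*t^3/3 - 4*t^2 + 2*t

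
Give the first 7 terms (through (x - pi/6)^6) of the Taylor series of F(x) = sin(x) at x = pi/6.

-(x - pi/6)^6/1440 + sqrt(3)*(x - pi/6)^5/240 + (x - pi/6)^4/48 - sqrt(3)*(x - pi/6)^3/12 - (x - pi/6)^2/4 + sqrt(3)*(x - pi/6)/2 + 1/2

F(pi/6) = 1/2
F′(pi/6) = sqrt(3)/2
F′′(pi/6) = -1/2
F′′′(pi/6) = -sqrt(3)/2
F^(4)(pi/6) = 1/2
F^(5)(pi/6) = sqrt(3)/2
F^(6)(pi/6) = -1/2
Then c_k = F^(k)(pi/6)/k! gives each Taylor coefficient.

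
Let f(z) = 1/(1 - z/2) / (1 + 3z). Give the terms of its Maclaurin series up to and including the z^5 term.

Expand each factor separately, then convolve coefficients.

-6665*z^5/32 + 1111*z^4/16 - 185*z^3/8 + 31*z^2/4 - 5*z/2 + 1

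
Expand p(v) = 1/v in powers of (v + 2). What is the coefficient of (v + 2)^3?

-1/16

p(-2) = -1/2
p′(-2) = -1/4
p′′(-2) = -1/4
p′′′(-2) = -3/8
So c_3 = p′′′(-2)/3! = -1/16.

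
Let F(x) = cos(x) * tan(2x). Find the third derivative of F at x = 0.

Multiply the two series term by term and collect like powers.
The coefficient of x^3 in the expansion is 5/3, so F′′′(0) = 3! * (5/3) = 10.

10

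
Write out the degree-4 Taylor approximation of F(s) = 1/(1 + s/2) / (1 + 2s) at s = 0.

341*s^4/16 - 85*s^3/8 + 21*s^2/4 - 5*s/2 + 1

Multiply the two series term by term and collect like powers.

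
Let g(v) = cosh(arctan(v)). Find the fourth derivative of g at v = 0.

-7

Compose series: expand the inner function first, then feed it into the outer expansion.
The coefficient of v^4 in the expansion is -7/24, so g^(4)(0) = 4! * (-7/24) = -7.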